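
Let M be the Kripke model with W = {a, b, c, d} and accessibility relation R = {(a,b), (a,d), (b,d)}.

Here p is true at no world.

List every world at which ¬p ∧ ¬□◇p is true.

{a, b}

a: ¬p is T, ¬□◇p is T. ✓
b: ¬p is T, ¬□◇p is T. ✓
c: ¬p is T, ¬□◇p is F. ✗
d: ¬p is T, ¬□◇p is F. ✗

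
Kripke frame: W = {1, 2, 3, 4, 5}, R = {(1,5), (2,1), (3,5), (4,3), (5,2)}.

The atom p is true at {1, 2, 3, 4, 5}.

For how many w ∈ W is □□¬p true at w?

0

1: successors {5}; □¬p there: 5:F. ✗
2: successors {1}; □¬p there: 1:F. ✗
3: successors {5}; □¬p there: 5:F. ✗
4: successors {3}; □¬p there: 3:F. ✗
5: successors {2}; □¬p there: 2:F. ✗
Satisfying worlds: ∅.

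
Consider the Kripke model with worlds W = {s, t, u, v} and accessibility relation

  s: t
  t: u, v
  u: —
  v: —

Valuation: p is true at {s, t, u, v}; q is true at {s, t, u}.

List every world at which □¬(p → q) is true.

{u, v}

s: successors {t}; ¬(p → q) there: t:F. ✗
t: successors {u, v}; ¬(p → q) there: u:F, v:T. ✗
u: no successors, so □¬(p → q) holds vacuously. ✓
v: no successors, so □¬(p → q) holds vacuously. ✓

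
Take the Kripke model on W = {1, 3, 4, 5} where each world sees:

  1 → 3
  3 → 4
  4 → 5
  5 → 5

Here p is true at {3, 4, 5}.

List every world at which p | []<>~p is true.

1: p is F, []<>~p is F. ✗
3: p is T, []<>~p is F. ✓
4: p is T, []<>~p is F. ✓
5: p is T, []<>~p is F. ✓

{3, 4, 5}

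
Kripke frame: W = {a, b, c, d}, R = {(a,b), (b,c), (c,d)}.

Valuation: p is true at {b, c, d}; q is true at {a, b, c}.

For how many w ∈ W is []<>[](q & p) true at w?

2

a: successors {b}; <>[](q & p) there: b:F. ✗
b: successors {c}; <>[](q & p) there: c:T. ✓
c: successors {d}; <>[](q & p) there: d:F. ✗
d: no successors, so []<>[](q & p) holds vacuously. ✓
Satisfying worlds: {b, d}.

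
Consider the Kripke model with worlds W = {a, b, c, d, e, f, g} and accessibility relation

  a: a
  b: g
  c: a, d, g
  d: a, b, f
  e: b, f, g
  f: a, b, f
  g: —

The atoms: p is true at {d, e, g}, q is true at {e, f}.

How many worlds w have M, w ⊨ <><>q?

a: successors {a}; <>q there: a:F. ✗
b: successors {g}; <>q there: g:F. ✗
c: successors {a, d, g}; <>q there: a:F, d:T, g:F. ✓
d: successors {a, b, f}; <>q there: a:F, b:F, f:T. ✓
e: successors {b, f, g}; <>q there: b:F, f:T, g:F. ✓
f: successors {a, b, f}; <>q there: a:F, b:F, f:T. ✓
g: no successors, so <><>q fails. ✗
Satisfying worlds: {c, d, e, f}.

4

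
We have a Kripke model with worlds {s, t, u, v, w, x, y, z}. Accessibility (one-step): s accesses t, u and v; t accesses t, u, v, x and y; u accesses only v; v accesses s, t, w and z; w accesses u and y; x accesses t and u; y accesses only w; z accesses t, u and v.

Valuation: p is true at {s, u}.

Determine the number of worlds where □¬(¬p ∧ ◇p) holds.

s: successors {t, u, v}; ¬(¬p ∧ ◇p) there: t:F, u:T, v:F. ✗
t: successors {t, u, v, x, y}; ¬(¬p ∧ ◇p) there: t:F, u:T, v:F, x:F, y:T. ✗
u: successors {v}; ¬(¬p ∧ ◇p) there: v:F. ✗
v: successors {s, t, w, z}; ¬(¬p ∧ ◇p) there: s:T, t:F, w:F, z:F. ✗
w: successors {u, y}; ¬(¬p ∧ ◇p) there: u:T, y:T. ✓
x: successors {t, u}; ¬(¬p ∧ ◇p) there: t:F, u:T. ✗
y: successors {w}; ¬(¬p ∧ ◇p) there: w:F. ✗
z: successors {t, u, v}; ¬(¬p ∧ ◇p) there: t:F, u:T, v:F. ✗
Satisfying worlds: {w}.

1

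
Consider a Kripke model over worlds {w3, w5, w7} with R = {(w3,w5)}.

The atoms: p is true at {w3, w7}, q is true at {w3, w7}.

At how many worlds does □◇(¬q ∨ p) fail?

w3: successors {w5}; ◇(¬q ∨ p) there: w5:F. ✗
w5: no successors, so □◇(¬q ∨ p) holds vacuously. ✓
w7: no successors, so □◇(¬q ∨ p) holds vacuously. ✓
Satisfying worlds: {w5, w7}.
So □◇(¬q ∨ p) fails at the other 1 world.

1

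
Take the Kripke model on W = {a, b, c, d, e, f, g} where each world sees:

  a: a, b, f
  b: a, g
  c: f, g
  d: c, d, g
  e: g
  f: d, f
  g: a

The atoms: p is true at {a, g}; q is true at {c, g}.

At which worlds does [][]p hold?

{e}

a: successors {a, b, f}; []p there: a:F, b:T, f:F. ✗
b: successors {a, g}; []p there: a:F, g:T. ✗
c: successors {f, g}; []p there: f:F, g:T. ✗
d: successors {c, d, g}; []p there: c:F, d:F, g:T. ✗
e: successors {g}; []p there: g:T. ✓
f: successors {d, f}; []p there: d:F, f:F. ✗
g: successors {a}; []p there: a:F. ✗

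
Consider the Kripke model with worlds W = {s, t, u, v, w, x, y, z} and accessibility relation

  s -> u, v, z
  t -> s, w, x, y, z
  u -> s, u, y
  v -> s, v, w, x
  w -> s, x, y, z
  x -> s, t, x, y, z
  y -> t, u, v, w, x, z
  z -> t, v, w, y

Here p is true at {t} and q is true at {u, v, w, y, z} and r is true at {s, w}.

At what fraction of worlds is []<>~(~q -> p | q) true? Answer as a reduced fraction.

s: successors {u, v, z}; <>~(~q -> p | q) there: u:T, v:T, z:F. ✗
t: successors {s, w, x, y, z}; <>~(~q -> p | q) there: s:F, w:T, x:T, y:T, z:F. ✗
u: successors {s, u, y}; <>~(~q -> p | q) there: s:F, u:T, y:T. ✗
v: successors {s, v, w, x}; <>~(~q -> p | q) there: s:F, v:T, w:T, x:T. ✗
w: successors {s, x, y, z}; <>~(~q -> p | q) there: s:F, x:T, y:T, z:F. ✗
x: successors {s, t, x, y, z}; <>~(~q -> p | q) there: s:F, t:T, x:T, y:T, z:F. ✗
y: successors {t, u, v, w, x, z}; <>~(~q -> p | q) there: t:T, u:T, v:T, w:T, x:T, z:F. ✗
z: successors {t, v, w, y}; <>~(~q -> p | q) there: t:T, v:T, w:T, y:T. ✓
That's 1 of 8 worlds, so 1/8.

1/8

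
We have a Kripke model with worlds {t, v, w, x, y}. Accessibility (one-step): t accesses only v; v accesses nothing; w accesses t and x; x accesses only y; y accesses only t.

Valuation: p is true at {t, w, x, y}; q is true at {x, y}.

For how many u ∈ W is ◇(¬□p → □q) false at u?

t: successors {v}; ¬□p → □q there: v:T. ✓
v: no successors, so ◇(¬□p → □q) fails. ✗
w: successors {t, x}; ¬□p → □q there: t:F, x:T. ✓
x: successors {y}; ¬□p → □q there: y:T. ✓
y: successors {t}; ¬□p → □q there: t:F. ✗
Satisfying worlds: {t, w, x}.
So ◇(¬□p → □q) fails at the other 2 worlds.

2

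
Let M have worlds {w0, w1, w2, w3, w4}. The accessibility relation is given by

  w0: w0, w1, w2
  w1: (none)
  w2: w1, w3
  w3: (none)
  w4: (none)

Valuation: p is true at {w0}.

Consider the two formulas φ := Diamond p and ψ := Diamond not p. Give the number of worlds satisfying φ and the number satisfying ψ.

For Diamond p:
w0: successors {w0, w1, w2}; p there: w0:T, w1:F, w2:F. ✓
w1: no successors, so Diamond p fails. ✗
w2: successors {w1, w3}; p there: w1:F, w3:F. ✗
w3: no successors, so Diamond p fails. ✗
w4: no successors, so Diamond p fails. ✗
— 1 world.
For Diamond not p:
w0: successors {w0, w1, w2}; not p there: w0:F, w1:T, w2:T. ✓
w1: no successors, so Diamond not p fails. ✗
w2: successors {w1, w3}; not p there: w1:T, w3:T. ✓
w3: no successors, so Diamond not p fails. ✗
w4: no successors, so Diamond not p fails. ✗
— 2 worlds.

1 and 2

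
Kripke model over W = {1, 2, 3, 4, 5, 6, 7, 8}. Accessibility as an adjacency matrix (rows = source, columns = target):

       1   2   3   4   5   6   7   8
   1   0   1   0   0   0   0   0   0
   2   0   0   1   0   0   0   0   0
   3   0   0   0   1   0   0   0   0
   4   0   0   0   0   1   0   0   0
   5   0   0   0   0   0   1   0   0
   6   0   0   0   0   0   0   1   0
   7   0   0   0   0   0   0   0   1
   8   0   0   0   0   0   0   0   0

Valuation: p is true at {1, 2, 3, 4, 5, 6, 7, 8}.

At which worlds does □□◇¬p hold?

1: successors {2}; □◇¬p there: 2:F. ✗
2: successors {3}; □◇¬p there: 3:F. ✗
3: successors {4}; □◇¬p there: 4:F. ✗
4: successors {5}; □◇¬p there: 5:F. ✗
5: successors {6}; □◇¬p there: 6:F. ✗
6: successors {7}; □◇¬p there: 7:F. ✗
7: successors {8}; □◇¬p there: 8:T. ✓
8: no successors, so □□◇¬p holds vacuously. ✓

{7, 8}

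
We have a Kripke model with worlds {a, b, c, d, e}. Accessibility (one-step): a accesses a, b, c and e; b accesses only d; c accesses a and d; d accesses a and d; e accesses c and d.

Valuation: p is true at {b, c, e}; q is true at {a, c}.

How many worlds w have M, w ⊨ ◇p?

2

a: successors {a, b, c, e}; p there: a:F, b:T, c:T, e:T. ✓
b: successors {d}; p there: d:F. ✗
c: successors {a, d}; p there: a:F, d:F. ✗
d: successors {a, d}; p there: a:F, d:F. ✗
e: successors {c, d}; p there: c:T, d:F. ✓
Satisfying worlds: {a, e}.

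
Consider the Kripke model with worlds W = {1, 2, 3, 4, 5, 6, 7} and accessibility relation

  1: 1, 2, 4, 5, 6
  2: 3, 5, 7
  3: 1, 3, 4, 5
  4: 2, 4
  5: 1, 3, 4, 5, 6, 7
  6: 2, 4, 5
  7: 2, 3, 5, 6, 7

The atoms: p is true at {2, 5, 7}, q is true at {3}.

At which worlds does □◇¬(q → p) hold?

1: successors {1, 2, 4, 5, 6}; ◇¬(q → p) there: 1:F, 2:T, 4:F, 5:T, 6:F. ✗
2: successors {3, 5, 7}; ◇¬(q → p) there: 3:T, 5:T, 7:T. ✓
3: successors {1, 3, 4, 5}; ◇¬(q → p) there: 1:F, 3:T, 4:F, 5:T. ✗
4: successors {2, 4}; ◇¬(q → p) there: 2:T, 4:F. ✗
5: successors {1, 3, 4, 5, 6, 7}; ◇¬(q → p) there: 1:F, 3:T, 4:F, 5:T, 6:F, 7:T. ✗
6: successors {2, 4, 5}; ◇¬(q → p) there: 2:T, 4:F, 5:T. ✗
7: successors {2, 3, 5, 6, 7}; ◇¬(q → p) there: 2:T, 3:T, 5:T, 6:F, 7:T. ✗

{2}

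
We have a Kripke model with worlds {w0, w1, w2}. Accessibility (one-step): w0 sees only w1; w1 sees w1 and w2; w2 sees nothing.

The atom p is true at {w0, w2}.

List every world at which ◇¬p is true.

{w0, w1}

w0: successors {w1}; ¬p there: w1:T. ✓
w1: successors {w1, w2}; ¬p there: w1:T, w2:F. ✓
w2: no successors, so ◇¬p fails. ✗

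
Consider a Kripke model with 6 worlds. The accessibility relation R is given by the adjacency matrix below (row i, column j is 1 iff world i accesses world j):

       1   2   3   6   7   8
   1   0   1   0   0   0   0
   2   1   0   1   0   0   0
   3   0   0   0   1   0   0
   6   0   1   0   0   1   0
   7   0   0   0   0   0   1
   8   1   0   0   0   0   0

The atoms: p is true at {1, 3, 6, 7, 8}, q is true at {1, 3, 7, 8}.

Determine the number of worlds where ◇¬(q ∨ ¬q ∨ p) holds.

0

1: successors {2}; ¬(q ∨ ¬q ∨ p) there: 2:F. ✗
2: successors {1, 3}; ¬(q ∨ ¬q ∨ p) there: 1:F, 3:F. ✗
3: successors {6}; ¬(q ∨ ¬q ∨ p) there: 6:F. ✗
6: successors {2, 7}; ¬(q ∨ ¬q ∨ p) there: 2:F, 7:F. ✗
7: successors {8}; ¬(q ∨ ¬q ∨ p) there: 8:F. ✗
8: successors {1}; ¬(q ∨ ¬q ∨ p) there: 1:F. ✗
Satisfying worlds: ∅.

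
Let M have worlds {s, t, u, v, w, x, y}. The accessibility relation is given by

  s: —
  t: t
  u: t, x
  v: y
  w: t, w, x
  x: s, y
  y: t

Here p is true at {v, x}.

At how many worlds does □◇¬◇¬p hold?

1

s: no successors, so □◇¬◇¬p holds vacuously. ✓
t: successors {t}; ◇¬◇¬p there: t:F. ✗
u: successors {t, x}; ◇¬◇¬p there: t:F, x:T. ✗
v: successors {y}; ◇¬◇¬p there: y:F. ✗
w: successors {t, w, x}; ◇¬◇¬p there: t:F, w:F, x:T. ✗
x: successors {s, y}; ◇¬◇¬p there: s:F, y:F. ✗
y: successors {t}; ◇¬◇¬p there: t:F. ✗
Satisfying worlds: {s}.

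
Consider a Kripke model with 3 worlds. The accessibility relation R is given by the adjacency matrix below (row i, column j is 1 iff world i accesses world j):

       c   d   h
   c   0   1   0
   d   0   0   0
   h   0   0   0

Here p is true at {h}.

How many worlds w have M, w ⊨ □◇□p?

c: successors {d}; ◇□p there: d:F. ✗
d: no successors, so □◇□p holds vacuously. ✓
h: no successors, so □◇□p holds vacuously. ✓
Satisfying worlds: {d, h}.

2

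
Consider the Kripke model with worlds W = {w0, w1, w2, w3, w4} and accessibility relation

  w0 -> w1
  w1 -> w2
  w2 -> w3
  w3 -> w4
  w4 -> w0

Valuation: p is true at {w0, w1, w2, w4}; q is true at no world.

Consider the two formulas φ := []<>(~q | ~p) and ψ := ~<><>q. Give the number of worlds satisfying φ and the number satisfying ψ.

For []<>(~q | ~p):
w0: successors {w1}; <>(~q | ~p) there: w1:T. ✓
w1: successors {w2}; <>(~q | ~p) there: w2:T. ✓
w2: successors {w3}; <>(~q | ~p) there: w3:T. ✓
w3: successors {w4}; <>(~q | ~p) there: w4:T. ✓
w4: successors {w0}; <>(~q | ~p) there: w0:T. ✓
— 5 worlds.
For ~<><>q:
w0: <><>q is F. ✓
w1: <><>q is F. ✓
w2: <><>q is F. ✓
w3: <><>q is F. ✓
w4: <><>q is F. ✓
— 5 worlds.

5 and 5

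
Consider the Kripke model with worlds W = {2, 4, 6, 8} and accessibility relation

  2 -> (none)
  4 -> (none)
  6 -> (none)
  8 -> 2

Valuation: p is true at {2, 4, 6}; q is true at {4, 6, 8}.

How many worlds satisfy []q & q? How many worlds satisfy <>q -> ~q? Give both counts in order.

2 and 4

For []q & q:
2: []q is T, q is F. ✗
4: []q is T, q is T. ✓
6: []q is T, q is T. ✓
8: []q is F, q is T. ✗
— 2 worlds.
For <>q -> ~q:
2: <>q is F, ~q is T. ✓
4: <>q is F, ~q is F. ✓
6: <>q is F, ~q is F. ✓
8: <>q is F, ~q is F. ✓
— 4 worlds.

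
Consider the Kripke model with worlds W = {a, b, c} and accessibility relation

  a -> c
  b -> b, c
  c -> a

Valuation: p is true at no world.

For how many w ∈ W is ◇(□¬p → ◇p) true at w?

0

a: successors {c}; □¬p → ◇p there: c:F. ✗
b: successors {b, c}; □¬p → ◇p there: b:F, c:F. ✗
c: successors {a}; □¬p → ◇p there: a:F. ✗
Satisfying worlds: ∅.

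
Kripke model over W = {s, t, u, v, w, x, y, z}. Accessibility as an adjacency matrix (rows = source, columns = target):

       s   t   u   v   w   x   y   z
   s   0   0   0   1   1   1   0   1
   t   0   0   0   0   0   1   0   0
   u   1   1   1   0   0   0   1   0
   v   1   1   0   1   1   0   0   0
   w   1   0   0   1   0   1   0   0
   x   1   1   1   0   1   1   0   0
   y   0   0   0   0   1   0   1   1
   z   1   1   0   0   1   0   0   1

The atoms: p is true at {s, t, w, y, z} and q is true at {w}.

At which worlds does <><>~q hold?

{s, t, u, v, w, x, y, z}

s: successors {v, w, x, z}; <>~q there: v:T, w:T, x:T, z:T. ✓
t: successors {x}; <>~q there: x:T. ✓
u: successors {s, t, u, y}; <>~q there: s:T, t:T, u:T, y:T. ✓
v: successors {s, t, v, w}; <>~q there: s:T, t:T, v:T, w:T. ✓
w: successors {s, v, x}; <>~q there: s:T, v:T, x:T. ✓
x: successors {s, t, u, w, x}; <>~q there: s:T, t:T, u:T, w:T, x:T. ✓
y: successors {w, y, z}; <>~q there: w:T, y:T, z:T. ✓
z: successors {s, t, w, z}; <>~q there: s:T, t:T, w:T, z:T. ✓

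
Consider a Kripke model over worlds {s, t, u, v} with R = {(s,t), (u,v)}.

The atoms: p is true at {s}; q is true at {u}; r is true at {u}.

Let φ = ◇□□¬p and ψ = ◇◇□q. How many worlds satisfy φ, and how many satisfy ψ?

For ◇□□¬p:
s: successors {t}; □□¬p there: t:T. ✓
t: no successors, so ◇□□¬p fails. ✗
u: successors {v}; □□¬p there: v:T. ✓
v: no successors, so ◇□□¬p fails. ✗
— 2 worlds.
For ◇◇□q:
s: successors {t}; ◇□q there: t:F. ✗
t: no successors, so ◇◇□q fails. ✗
u: successors {v}; ◇□q there: v:F. ✗
v: no successors, so ◇◇□q fails. ✗
— 0 worlds.

2 and 0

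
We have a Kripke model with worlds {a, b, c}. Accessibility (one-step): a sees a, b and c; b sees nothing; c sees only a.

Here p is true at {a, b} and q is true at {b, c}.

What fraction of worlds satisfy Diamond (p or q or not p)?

2/3

a: successors {a, b, c}; p or q or not p there: a:T, b:T, c:T. ✓
b: no successors, so Diamond (p or q or not p) fails. ✗
c: successors {a}; p or q or not p there: a:T. ✓
That's 2 of 3 worlds, so 2/3.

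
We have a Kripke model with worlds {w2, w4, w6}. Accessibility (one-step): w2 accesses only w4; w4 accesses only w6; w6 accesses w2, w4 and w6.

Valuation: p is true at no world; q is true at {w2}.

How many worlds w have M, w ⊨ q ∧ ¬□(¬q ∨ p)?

0

w2: q is T, ¬□(¬q ∨ p) is F. ✗
w4: q is F, ¬□(¬q ∨ p) is F. ✗
w6: q is F, ¬□(¬q ∨ p) is T. ✗
Satisfying worlds: ∅.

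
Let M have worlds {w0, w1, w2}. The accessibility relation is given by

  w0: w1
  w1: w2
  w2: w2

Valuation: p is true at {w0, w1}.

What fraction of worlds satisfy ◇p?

w0: successors {w1}; p there: w1:T. ✓
w1: successors {w2}; p there: w2:F. ✗
w2: successors {w2}; p there: w2:F. ✗
That's 1 of 3 worlds, so 1/3.

1/3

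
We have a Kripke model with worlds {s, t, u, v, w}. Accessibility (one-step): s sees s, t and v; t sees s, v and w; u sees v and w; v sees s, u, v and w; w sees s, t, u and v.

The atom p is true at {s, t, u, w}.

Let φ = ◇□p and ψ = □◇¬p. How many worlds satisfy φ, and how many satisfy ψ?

0 and 5

For ◇□p:
s: successors {s, t, v}; □p there: s:F, t:F, v:F. ✗
t: successors {s, v, w}; □p there: s:F, v:F, w:F. ✗
u: successors {v, w}; □p there: v:F, w:F. ✗
v: successors {s, u, v, w}; □p there: s:F, u:F, v:F, w:F. ✗
w: successors {s, t, u, v}; □p there: s:F, t:F, u:F, v:F. ✗
— 0 worlds.
For □◇¬p:
s: successors {s, t, v}; ◇¬p there: s:T, t:T, v:T. ✓
t: successors {s, v, w}; ◇¬p there: s:T, v:T, w:T. ✓
u: successors {v, w}; ◇¬p there: v:T, w:T. ✓
v: successors {s, u, v, w}; ◇¬p there: s:T, u:T, v:T, w:T. ✓
w: successors {s, t, u, v}; ◇¬p there: s:T, t:T, u:T, v:T. ✓
— 5 worlds.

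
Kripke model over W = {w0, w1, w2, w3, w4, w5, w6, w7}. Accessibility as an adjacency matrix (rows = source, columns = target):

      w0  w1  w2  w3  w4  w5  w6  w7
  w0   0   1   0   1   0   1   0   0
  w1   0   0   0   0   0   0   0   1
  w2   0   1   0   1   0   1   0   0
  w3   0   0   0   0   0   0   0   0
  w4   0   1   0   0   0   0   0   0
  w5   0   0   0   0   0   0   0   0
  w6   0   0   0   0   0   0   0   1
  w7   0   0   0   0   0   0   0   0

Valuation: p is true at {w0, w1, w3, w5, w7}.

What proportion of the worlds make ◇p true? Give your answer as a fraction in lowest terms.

5/8

w0: successors {w1, w3, w5}; p there: w1:T, w3:T, w5:T. ✓
w1: successors {w7}; p there: w7:T. ✓
w2: successors {w1, w3, w5}; p there: w1:T, w3:T, w5:T. ✓
w3: no successors, so ◇p fails. ✗
w4: successors {w1}; p there: w1:T. ✓
w5: no successors, so ◇p fails. ✗
w6: successors {w7}; p there: w7:T. ✓
w7: no successors, so ◇p fails. ✗
That's 5 of 8 worlds, so 5/8.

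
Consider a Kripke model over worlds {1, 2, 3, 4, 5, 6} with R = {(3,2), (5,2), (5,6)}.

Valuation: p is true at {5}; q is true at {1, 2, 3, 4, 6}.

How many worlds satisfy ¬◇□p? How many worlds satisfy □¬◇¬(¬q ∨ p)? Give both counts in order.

For ¬◇□p:
1: ◇□p is F. ✓
2: ◇□p is F. ✓
3: ◇□p is T. ✗
4: ◇□p is F. ✓
5: ◇□p is T. ✗
6: ◇□p is F. ✓
— 4 worlds.
For □¬◇¬(¬q ∨ p):
1: no successors, so □¬◇¬(¬q ∨ p) holds vacuously. ✓
2: no successors, so □¬◇¬(¬q ∨ p) holds vacuously. ✓
3: successors {2}; ¬◇¬(¬q ∨ p) there: 2:T. ✓
4: no successors, so □¬◇¬(¬q ∨ p) holds vacuously. ✓
5: successors {2, 6}; ¬◇¬(¬q ∨ p) there: 2:T, 6:T. ✓
6: no successors, so □¬◇¬(¬q ∨ p) holds vacuously. ✓
— 6 worlds.

4 and 6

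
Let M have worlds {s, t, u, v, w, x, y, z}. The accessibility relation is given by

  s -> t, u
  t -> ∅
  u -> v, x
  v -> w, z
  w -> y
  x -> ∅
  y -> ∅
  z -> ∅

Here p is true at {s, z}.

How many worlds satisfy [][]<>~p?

s: successors {t, u}; []<>~p there: t:T, u:F. ✗
t: no successors, so [][]<>~p holds vacuously. ✓
u: successors {v, x}; []<>~p there: v:F, x:T. ✗
v: successors {w, z}; []<>~p there: w:F, z:T. ✗
w: successors {y}; []<>~p there: y:T. ✓
x: no successors, so [][]<>~p holds vacuously. ✓
y: no successors, so [][]<>~p holds vacuously. ✓
z: no successors, so [][]<>~p holds vacuously. ✓
Satisfying worlds: {t, w, x, y, z}.

5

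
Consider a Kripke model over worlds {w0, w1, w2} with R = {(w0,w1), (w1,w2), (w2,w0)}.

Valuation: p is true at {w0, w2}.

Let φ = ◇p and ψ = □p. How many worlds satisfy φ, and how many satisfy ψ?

For ◇p:
w0: successors {w1}; p there: w1:F. ✗
w1: successors {w2}; p there: w2:T. ✓
w2: successors {w0}; p there: w0:T. ✓
— 2 worlds.
For □p:
w0: successors {w1}; p there: w1:F. ✗
w1: successors {w2}; p there: w2:T. ✓
w2: successors {w0}; p there: w0:T. ✓
— 2 worlds.

2 and 2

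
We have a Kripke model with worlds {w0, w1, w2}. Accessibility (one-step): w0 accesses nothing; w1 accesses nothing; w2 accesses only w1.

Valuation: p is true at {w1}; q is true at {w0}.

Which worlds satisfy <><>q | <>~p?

w0: <><>q is F, <>~p is F. ✗
w1: <><>q is F, <>~p is F. ✗
w2: <><>q is F, <>~p is F. ✗

∅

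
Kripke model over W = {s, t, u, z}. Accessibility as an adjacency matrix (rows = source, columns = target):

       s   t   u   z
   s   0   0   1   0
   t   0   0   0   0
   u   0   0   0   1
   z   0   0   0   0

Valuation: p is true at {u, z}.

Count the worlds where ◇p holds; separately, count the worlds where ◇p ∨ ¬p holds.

2 and 3

For ◇p:
s: successors {u}; p there: u:T. ✓
t: no successors, so ◇p fails. ✗
u: successors {z}; p there: z:T. ✓
z: no successors, so ◇p fails. ✗
— 2 worlds.
For ◇p ∨ ¬p:
s: ◇p is T, ¬p is T. ✓
t: ◇p is F, ¬p is T. ✓
u: ◇p is T, ¬p is F. ✓
z: ◇p is F, ¬p is F. ✗
— 3 worlds.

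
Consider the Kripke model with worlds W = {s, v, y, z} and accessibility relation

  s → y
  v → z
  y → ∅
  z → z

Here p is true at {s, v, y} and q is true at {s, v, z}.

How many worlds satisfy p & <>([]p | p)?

1

s: p is T, <>([]p | p) is T. ✓
v: p is T, <>([]p | p) is F. ✗
y: p is T, <>([]p | p) is F. ✗
z: p is F, <>([]p | p) is F. ✗
Satisfying worlds: {s}.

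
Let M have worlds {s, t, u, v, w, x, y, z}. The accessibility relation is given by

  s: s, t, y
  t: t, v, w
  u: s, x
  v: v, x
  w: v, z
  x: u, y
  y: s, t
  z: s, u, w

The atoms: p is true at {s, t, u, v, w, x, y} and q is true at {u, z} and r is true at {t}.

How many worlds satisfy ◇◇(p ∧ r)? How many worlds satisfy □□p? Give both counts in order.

For ◇◇(p ∧ r):
s: successors {s, t, y}; ◇(p ∧ r) there: s:T, t:T, y:T. ✓
t: successors {t, v, w}; ◇(p ∧ r) there: t:T, v:F, w:F. ✓
u: successors {s, x}; ◇(p ∧ r) there: s:T, x:F. ✓
v: successors {v, x}; ◇(p ∧ r) there: v:F, x:F. ✗
w: successors {v, z}; ◇(p ∧ r) there: v:F, z:F. ✗
x: successors {u, y}; ◇(p ∧ r) there: u:F, y:T. ✓
y: successors {s, t}; ◇(p ∧ r) there: s:T, t:T. ✓
z: successors {s, u, w}; ◇(p ∧ r) there: s:T, u:F, w:F. ✓
— 6 worlds.
For □□p:
s: successors {s, t, y}; □p there: s:T, t:T, y:T. ✓
t: successors {t, v, w}; □p there: t:T, v:T, w:F. ✗
u: successors {s, x}; □p there: s:T, x:T. ✓
v: successors {v, x}; □p there: v:T, x:T. ✓
w: successors {v, z}; □p there: v:T, z:T. ✓
x: successors {u, y}; □p there: u:T, y:T. ✓
y: successors {s, t}; □p there: s:T, t:T. ✓
z: successors {s, u, w}; □p there: s:T, u:T, w:F. ✗
— 6 worlds.

6 and 6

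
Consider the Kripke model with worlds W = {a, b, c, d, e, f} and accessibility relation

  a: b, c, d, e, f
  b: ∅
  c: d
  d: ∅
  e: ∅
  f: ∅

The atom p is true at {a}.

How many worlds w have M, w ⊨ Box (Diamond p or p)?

4

a: successors {b, c, d, e, f}; Diamond p or p there: b:F, c:F, d:F, e:F, f:F. ✗
b: no successors, so Box (Diamond p or p) holds vacuously. ✓
c: successors {d}; Diamond p or p there: d:F. ✗
d: no successors, so Box (Diamond p or p) holds vacuously. ✓
e: no successors, so Box (Diamond p or p) holds vacuously. ✓
f: no successors, so Box (Diamond p or p) holds vacuously. ✓
Satisfying worlds: {b, d, e, f}.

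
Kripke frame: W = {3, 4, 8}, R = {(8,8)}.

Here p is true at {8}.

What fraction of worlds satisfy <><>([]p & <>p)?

1/3

3: no successors, so <><>([]p & <>p) fails. ✗
4: no successors, so <><>([]p & <>p) fails. ✗
8: successors {8}; <>([]p & <>p) there: 8:T. ✓
That's 1 of 3 worlds, so 1/3.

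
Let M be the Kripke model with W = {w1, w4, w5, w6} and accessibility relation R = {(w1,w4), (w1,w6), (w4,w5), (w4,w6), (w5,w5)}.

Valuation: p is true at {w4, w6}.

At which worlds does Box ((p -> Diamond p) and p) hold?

{w6}

w1: successors {w4, w6}; (p -> Diamond p) and p there: w4:T, w6:F. ✗
w4: successors {w5, w6}; (p -> Diamond p) and p there: w5:F, w6:F. ✗
w5: successors {w5}; (p -> Diamond p) and p there: w5:F. ✗
w6: no successors, so Box ((p -> Diamond p) and p) holds vacuously. ✓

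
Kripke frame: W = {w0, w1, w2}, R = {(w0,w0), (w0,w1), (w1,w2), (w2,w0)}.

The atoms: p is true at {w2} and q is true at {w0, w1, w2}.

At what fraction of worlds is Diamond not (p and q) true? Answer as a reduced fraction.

w0: successors {w0, w1}; not (p and q) there: w0:T, w1:T. ✓
w1: successors {w2}; not (p and q) there: w2:F. ✗
w2: successors {w0}; not (p and q) there: w0:T. ✓
That's 2 of 3 worlds, so 2/3.

2/3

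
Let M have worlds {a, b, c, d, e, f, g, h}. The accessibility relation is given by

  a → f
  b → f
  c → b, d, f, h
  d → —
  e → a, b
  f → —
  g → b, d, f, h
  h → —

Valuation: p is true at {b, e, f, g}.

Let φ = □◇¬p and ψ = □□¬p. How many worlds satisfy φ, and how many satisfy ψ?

3 and 5

For □◇¬p:
a: successors {f}; ◇¬p there: f:F. ✗
b: successors {f}; ◇¬p there: f:F. ✗
c: successors {b, d, f, h}; ◇¬p there: b:F, d:F, f:F, h:F. ✗
d: no successors, so □◇¬p holds vacuously. ✓
e: successors {a, b}; ◇¬p there: a:F, b:F. ✗
f: no successors, so □◇¬p holds vacuously. ✓
g: successors {b, d, f, h}; ◇¬p there: b:F, d:F, f:F, h:F. ✗
h: no successors, so □◇¬p holds vacuously. ✓
— 3 worlds.
For □□¬p:
a: successors {f}; □¬p there: f:T. ✓
b: successors {f}; □¬p there: f:T. ✓
c: successors {b, d, f, h}; □¬p there: b:F, d:T, f:T, h:T. ✗
d: no successors, so □□¬p holds vacuously. ✓
e: successors {a, b}; □¬p there: a:F, b:F. ✗
f: no successors, so □□¬p holds vacuously. ✓
g: successors {b, d, f, h}; □¬p there: b:F, d:T, f:T, h:T. ✗
h: no successors, so □□¬p holds vacuously. ✓
— 5 worlds.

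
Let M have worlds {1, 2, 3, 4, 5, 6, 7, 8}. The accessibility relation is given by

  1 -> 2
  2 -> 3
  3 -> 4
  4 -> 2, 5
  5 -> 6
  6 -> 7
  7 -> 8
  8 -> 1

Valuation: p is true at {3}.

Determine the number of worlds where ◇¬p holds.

1: successors {2}; ¬p there: 2:T. ✓
2: successors {3}; ¬p there: 3:F. ✗
3: successors {4}; ¬p there: 4:T. ✓
4: successors {2, 5}; ¬p there: 2:T, 5:T. ✓
5: successors {6}; ¬p there: 6:T. ✓
6: successors {7}; ¬p there: 7:T. ✓
7: successors {8}; ¬p there: 8:T. ✓
8: successors {1}; ¬p there: 1:T. ✓
Satisfying worlds: {1, 3, 4, 5, 6, 7, 8}.

7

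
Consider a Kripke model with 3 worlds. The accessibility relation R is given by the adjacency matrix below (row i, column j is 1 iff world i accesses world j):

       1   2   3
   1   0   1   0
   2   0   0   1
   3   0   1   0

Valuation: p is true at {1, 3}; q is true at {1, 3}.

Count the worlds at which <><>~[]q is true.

1: successors {2}; <>~[]q there: 2:T. ✓
2: successors {3}; <>~[]q there: 3:F. ✗
3: successors {2}; <>~[]q there: 2:T. ✓
Satisfying worlds: {1, 3}.

2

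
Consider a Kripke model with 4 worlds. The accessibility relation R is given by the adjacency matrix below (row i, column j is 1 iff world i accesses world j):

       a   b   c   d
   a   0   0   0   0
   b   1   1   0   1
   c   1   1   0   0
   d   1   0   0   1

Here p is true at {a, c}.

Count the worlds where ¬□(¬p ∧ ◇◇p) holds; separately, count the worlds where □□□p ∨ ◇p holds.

For ¬□(¬p ∧ ◇◇p):
a: □(¬p ∧ ◇◇p) is T. ✗
b: □(¬p ∧ ◇◇p) is F. ✓
c: □(¬p ∧ ◇◇p) is F. ✓
d: □(¬p ∧ ◇◇p) is F. ✓
— 3 worlds.
For □□□p ∨ ◇p:
a: □□□p is T, ◇p is F. ✓
b: □□□p is F, ◇p is T. ✓
c: □□□p is F, ◇p is T. ✓
d: □□□p is F, ◇p is T. ✓
— 4 worlds.

3 and 4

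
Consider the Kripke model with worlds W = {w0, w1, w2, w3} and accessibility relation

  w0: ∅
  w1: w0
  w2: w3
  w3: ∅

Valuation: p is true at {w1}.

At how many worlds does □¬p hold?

w0: no successors, so □¬p holds vacuously. ✓
w1: successors {w0}; ¬p there: w0:T. ✓
w2: successors {w3}; ¬p there: w3:T. ✓
w3: no successors, so □¬p holds vacuously. ✓
Satisfying worlds: {w0, w1, w2, w3}.

4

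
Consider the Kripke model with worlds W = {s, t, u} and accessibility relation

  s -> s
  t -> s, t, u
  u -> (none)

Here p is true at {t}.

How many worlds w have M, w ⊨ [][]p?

1

s: successors {s}; []p there: s:F. ✗
t: successors {s, t, u}; []p there: s:F, t:F, u:T. ✗
u: no successors, so [][]p holds vacuously. ✓
Satisfying worlds: {u}.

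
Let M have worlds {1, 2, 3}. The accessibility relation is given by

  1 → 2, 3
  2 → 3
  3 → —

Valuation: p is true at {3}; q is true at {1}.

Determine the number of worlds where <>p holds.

1: successors {2, 3}; p there: 2:F, 3:T. ✓
2: successors {3}; p there: 3:T. ✓
3: no successors, so <>p fails. ✗
Satisfying worlds: {1, 2}.

2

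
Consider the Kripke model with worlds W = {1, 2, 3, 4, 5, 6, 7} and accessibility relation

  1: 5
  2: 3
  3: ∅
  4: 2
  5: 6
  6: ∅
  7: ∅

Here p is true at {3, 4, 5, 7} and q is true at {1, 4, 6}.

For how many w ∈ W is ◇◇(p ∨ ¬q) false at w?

1: successors {5}; ◇(p ∨ ¬q) there: 5:F. ✗
2: successors {3}; ◇(p ∨ ¬q) there: 3:F. ✗
3: no successors, so ◇◇(p ∨ ¬q) fails. ✗
4: successors {2}; ◇(p ∨ ¬q) there: 2:T. ✓
5: successors {6}; ◇(p ∨ ¬q) there: 6:F. ✗
6: no successors, so ◇◇(p ∨ ¬q) fails. ✗
7: no successors, so ◇◇(p ∨ ¬q) fails. ✗
Satisfying worlds: {4}.
So ◇◇(p ∨ ¬q) fails at the other 6 worlds.

6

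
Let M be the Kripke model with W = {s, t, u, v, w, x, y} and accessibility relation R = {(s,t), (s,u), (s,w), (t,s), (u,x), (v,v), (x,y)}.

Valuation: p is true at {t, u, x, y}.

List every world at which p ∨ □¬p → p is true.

s: p ∨ □¬p is F, p is F. ✓
t: p ∨ □¬p is T, p is T. ✓
u: p ∨ □¬p is T, p is T. ✓
v: p ∨ □¬p is T, p is F. ✗
w: p ∨ □¬p is T, p is F. ✗
x: p ∨ □¬p is T, p is T. ✓
y: p ∨ □¬p is T, p is T. ✓

{s, t, u, x, y}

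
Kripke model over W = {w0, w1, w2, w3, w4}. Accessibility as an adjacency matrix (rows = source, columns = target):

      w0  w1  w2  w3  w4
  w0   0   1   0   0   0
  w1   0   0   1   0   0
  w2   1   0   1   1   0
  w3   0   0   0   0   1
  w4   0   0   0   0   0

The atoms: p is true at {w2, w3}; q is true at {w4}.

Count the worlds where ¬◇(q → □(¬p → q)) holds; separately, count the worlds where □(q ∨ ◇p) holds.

For ¬◇(q → □(¬p → q)):
w0: ◇(q → □(¬p → q)) is T. ✗
w1: ◇(q → □(¬p → q)) is T. ✗
w2: ◇(q → □(¬p → q)) is T. ✗
w3: ◇(q → □(¬p → q)) is T. ✗
w4: ◇(q → □(¬p → q)) is F. ✓
— 1 world.
For □(q ∨ ◇p):
w0: successors {w1}; q ∨ ◇p there: w1:T. ✓
w1: successors {w2}; q ∨ ◇p there: w2:T. ✓
w2: successors {w0, w2, w3}; q ∨ ◇p there: w0:F, w2:T, w3:F. ✗
w3: successors {w4}; q ∨ ◇p there: w4:T. ✓
w4: no successors, so □(q ∨ ◇p) holds vacuously. ✓
— 4 worlds.

1 and 4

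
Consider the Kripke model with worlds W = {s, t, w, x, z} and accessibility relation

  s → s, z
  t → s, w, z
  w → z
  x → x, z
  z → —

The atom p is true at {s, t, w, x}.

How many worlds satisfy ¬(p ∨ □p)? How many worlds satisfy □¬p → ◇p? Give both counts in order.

For ¬(p ∨ □p):
s: p ∨ □p is T. ✗
t: p ∨ □p is T. ✗
w: p ∨ □p is T. ✗
x: p ∨ □p is T. ✗
z: p ∨ □p is T. ✗
— 0 worlds.
For □¬p → ◇p:
s: □¬p is F, ◇p is T. ✓
t: □¬p is F, ◇p is T. ✓
w: □¬p is T, ◇p is F. ✗
x: □¬p is F, ◇p is T. ✓
z: □¬p is T, ◇p is F. ✗
— 3 worlds.

0 and 3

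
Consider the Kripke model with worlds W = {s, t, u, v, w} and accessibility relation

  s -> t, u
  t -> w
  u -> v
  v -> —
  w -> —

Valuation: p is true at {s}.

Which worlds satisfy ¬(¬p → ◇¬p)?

{v, w}

s: ¬p → ◇¬p is T. ✗
t: ¬p → ◇¬p is T. ✗
u: ¬p → ◇¬p is T. ✗
v: ¬p → ◇¬p is F. ✓
w: ¬p → ◇¬p is F. ✓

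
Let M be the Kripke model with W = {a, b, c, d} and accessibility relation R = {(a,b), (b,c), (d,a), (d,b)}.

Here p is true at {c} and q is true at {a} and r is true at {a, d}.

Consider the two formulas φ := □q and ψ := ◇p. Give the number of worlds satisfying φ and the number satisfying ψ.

For □q:
a: successors {b}; q there: b:F. ✗
b: successors {c}; q there: c:F. ✗
c: no successors, so □q holds vacuously. ✓
d: successors {a, b}; q there: a:T, b:F. ✗
— 1 world.
For ◇p:
a: successors {b}; p there: b:F. ✗
b: successors {c}; p there: c:T. ✓
c: no successors, so ◇p fails. ✗
d: successors {a, b}; p there: a:F, b:F. ✗
— 1 world.

1 and 1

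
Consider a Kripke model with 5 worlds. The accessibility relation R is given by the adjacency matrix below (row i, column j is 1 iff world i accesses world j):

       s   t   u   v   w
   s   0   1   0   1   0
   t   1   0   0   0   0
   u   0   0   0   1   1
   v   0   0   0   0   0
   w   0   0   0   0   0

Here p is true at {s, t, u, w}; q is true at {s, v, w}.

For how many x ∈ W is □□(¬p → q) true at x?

5

s: successors {t, v}; □(¬p → q) there: t:T, v:T. ✓
t: successors {s}; □(¬p → q) there: s:T. ✓
u: successors {v, w}; □(¬p → q) there: v:T, w:T. ✓
v: no successors, so □□(¬p → q) holds vacuously. ✓
w: no successors, so □□(¬p → q) holds vacuously. ✓
Satisfying worlds: {s, t, u, v, w}.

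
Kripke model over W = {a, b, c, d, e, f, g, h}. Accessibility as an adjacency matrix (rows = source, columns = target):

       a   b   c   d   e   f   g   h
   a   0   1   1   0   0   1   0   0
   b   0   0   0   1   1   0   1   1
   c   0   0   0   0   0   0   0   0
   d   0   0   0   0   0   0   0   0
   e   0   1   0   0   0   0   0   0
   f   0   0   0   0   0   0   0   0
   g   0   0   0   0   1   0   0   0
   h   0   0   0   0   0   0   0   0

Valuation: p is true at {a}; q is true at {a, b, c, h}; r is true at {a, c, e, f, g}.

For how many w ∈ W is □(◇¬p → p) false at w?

4

a: successors {b, c, f}; ◇¬p → p there: b:F, c:T, f:T. ✗
b: successors {d, e, g, h}; ◇¬p → p there: d:T, e:F, g:F, h:T. ✗
c: no successors, so □(◇¬p → p) holds vacuously. ✓
d: no successors, so □(◇¬p → p) holds vacuously. ✓
e: successors {b}; ◇¬p → p there: b:F. ✗
f: no successors, so □(◇¬p → p) holds vacuously. ✓
g: successors {e}; ◇¬p → p there: e:F. ✗
h: no successors, so □(◇¬p → p) holds vacuously. ✓
Satisfying worlds: {c, d, f, h}.
So □(◇¬p → p) fails at the other 4 worlds.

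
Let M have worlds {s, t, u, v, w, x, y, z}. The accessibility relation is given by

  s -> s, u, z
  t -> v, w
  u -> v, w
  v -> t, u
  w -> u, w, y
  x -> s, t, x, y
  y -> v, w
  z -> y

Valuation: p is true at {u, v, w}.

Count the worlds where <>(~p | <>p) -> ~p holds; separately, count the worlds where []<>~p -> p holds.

For <>(~p | <>p) -> ~p:
s: <>(~p | <>p) is T, ~p is T. ✓
t: <>(~p | <>p) is T, ~p is T. ✓
u: <>(~p | <>p) is T, ~p is F. ✗
v: <>(~p | <>p) is T, ~p is F. ✗
w: <>(~p | <>p) is T, ~p is F. ✗
x: <>(~p | <>p) is T, ~p is T. ✓
y: <>(~p | <>p) is T, ~p is T. ✓
z: <>(~p | <>p) is T, ~p is T. ✓
— 5 worlds.
For []<>~p -> p:
s: []<>~p is F, p is F. ✓
t: []<>~p is T, p is F. ✗
u: []<>~p is T, p is T. ✓
v: []<>~p is F, p is T. ✓
w: []<>~p is F, p is T. ✓
x: []<>~p is F, p is F. ✓
y: []<>~p is T, p is F. ✗
z: []<>~p is F, p is F. ✓
— 6 worlds.

5 and 6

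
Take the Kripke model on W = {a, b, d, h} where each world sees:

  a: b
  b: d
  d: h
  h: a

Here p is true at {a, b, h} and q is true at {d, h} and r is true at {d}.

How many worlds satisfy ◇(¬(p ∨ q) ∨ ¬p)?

1

a: successors {b}; ¬(p ∨ q) ∨ ¬p there: b:F. ✗
b: successors {d}; ¬(p ∨ q) ∨ ¬p there: d:T. ✓
d: successors {h}; ¬(p ∨ q) ∨ ¬p there: h:F. ✗
h: successors {a}; ¬(p ∨ q) ∨ ¬p there: a:F. ✗
Satisfying worlds: {b}.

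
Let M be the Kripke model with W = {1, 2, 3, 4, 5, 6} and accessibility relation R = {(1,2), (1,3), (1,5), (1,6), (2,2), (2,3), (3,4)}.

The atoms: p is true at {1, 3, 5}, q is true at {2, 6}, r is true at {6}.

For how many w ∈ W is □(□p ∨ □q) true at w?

4

1: successors {2, 3, 5, 6}; □p ∨ □q there: 2:F, 3:F, 5:T, 6:T. ✗
2: successors {2, 3}; □p ∨ □q there: 2:F, 3:F. ✗
3: successors {4}; □p ∨ □q there: 4:T. ✓
4: no successors, so □(□p ∨ □q) holds vacuously. ✓
5: no successors, so □(□p ∨ □q) holds vacuously. ✓
6: no successors, so □(□p ∨ □q) holds vacuously. ✓
Satisfying worlds: {3, 4, 5, 6}.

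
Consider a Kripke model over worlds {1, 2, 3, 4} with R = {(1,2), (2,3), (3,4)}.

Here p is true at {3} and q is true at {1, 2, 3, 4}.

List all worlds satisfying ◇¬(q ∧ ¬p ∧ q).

{2}

1: successors {2}; ¬(q ∧ ¬p ∧ q) there: 2:F. ✗
2: successors {3}; ¬(q ∧ ¬p ∧ q) there: 3:T. ✓
3: successors {4}; ¬(q ∧ ¬p ∧ q) there: 4:F. ✗
4: no successors, so ◇¬(q ∧ ¬p ∧ q) fails. ✗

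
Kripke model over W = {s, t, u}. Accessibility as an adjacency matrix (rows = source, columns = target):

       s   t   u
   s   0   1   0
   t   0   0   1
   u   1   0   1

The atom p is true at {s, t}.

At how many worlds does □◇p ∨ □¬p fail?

1

s: □◇p is F, □¬p is F. ✗
t: □◇p is T, □¬p is T. ✓
u: □◇p is T, □¬p is F. ✓
Satisfying worlds: {t, u}.
So □◇p ∨ □¬p fails at the other 1 world.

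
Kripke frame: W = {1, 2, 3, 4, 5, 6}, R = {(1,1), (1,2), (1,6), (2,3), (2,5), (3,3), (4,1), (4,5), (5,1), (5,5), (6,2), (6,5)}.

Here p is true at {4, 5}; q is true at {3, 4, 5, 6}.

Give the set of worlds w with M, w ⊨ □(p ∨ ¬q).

{4, 5, 6}

1: successors {1, 2, 6}; p ∨ ¬q there: 1:T, 2:T, 6:F. ✗
2: successors {3, 5}; p ∨ ¬q there: 3:F, 5:T. ✗
3: successors {3}; p ∨ ¬q there: 3:F. ✗
4: successors {1, 5}; p ∨ ¬q there: 1:T, 5:T. ✓
5: successors {1, 5}; p ∨ ¬q there: 1:T, 5:T. ✓
6: successors {2, 5}; p ∨ ¬q there: 2:T, 5:T. ✓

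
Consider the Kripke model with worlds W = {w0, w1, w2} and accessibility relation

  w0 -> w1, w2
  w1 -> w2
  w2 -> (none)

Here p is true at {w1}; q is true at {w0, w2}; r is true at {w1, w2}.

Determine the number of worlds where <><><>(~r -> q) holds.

0

w0: successors {w1, w2}; <><>(~r -> q) there: w1:F, w2:F. ✗
w1: successors {w2}; <><>(~r -> q) there: w2:F. ✗
w2: no successors, so <><><>(~r -> q) fails. ✗
Satisfying worlds: ∅.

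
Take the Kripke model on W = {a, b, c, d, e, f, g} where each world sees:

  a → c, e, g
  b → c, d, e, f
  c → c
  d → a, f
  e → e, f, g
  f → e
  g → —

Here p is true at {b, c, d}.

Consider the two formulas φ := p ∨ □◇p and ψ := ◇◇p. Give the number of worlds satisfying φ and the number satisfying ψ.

For p ∨ □◇p:
a: p is F, □◇p is F. ✗
b: p is T, □◇p is F. ✓
c: p is T, □◇p is T. ✓
d: p is T, □◇p is F. ✓
e: p is F, □◇p is F. ✗
f: p is F, □◇p is F. ✗
g: p is F, □◇p is T. ✓
— 4 worlds.
For ◇◇p:
a: successors {c, e, g}; ◇p there: c:T, e:F, g:F. ✓
b: successors {c, d, e, f}; ◇p there: c:T, d:F, e:F, f:F. ✓
c: successors {c}; ◇p there: c:T. ✓
d: successors {a, f}; ◇p there: a:T, f:F. ✓
e: successors {e, f, g}; ◇p there: e:F, f:F, g:F. ✗
f: successors {e}; ◇p there: e:F. ✗
g: no successors, so ◇◇p fails. ✗
— 4 worlds.

4 and 4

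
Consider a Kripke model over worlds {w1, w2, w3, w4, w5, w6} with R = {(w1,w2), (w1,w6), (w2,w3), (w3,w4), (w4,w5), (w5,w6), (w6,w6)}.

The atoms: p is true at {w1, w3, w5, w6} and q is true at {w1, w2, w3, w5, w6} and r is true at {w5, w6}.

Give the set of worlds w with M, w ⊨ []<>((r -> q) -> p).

{w1, w3, w4, w5, w6}

w1: successors {w2, w6}; <>((r -> q) -> p) there: w2:T, w6:T. ✓
w2: successors {w3}; <>((r -> q) -> p) there: w3:F. ✗
w3: successors {w4}; <>((r -> q) -> p) there: w4:T. ✓
w4: successors {w5}; <>((r -> q) -> p) there: w5:T. ✓
w5: successors {w6}; <>((r -> q) -> p) there: w6:T. ✓
w6: successors {w6}; <>((r -> q) -> p) there: w6:T. ✓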